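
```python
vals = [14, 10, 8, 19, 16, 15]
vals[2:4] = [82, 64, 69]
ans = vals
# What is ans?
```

vals starts as [14, 10, 8, 19, 16, 15] (length 6). The slice vals[2:4] covers indices [2, 3] with values [8, 19]. Replacing that slice with [82, 64, 69] (different length) produces [14, 10, 82, 64, 69, 16, 15].

[14, 10, 82, 64, 69, 16, 15]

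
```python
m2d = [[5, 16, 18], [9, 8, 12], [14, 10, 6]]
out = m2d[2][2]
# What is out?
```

m2d[2] = [14, 10, 6]. Taking column 2 of that row yields 6.

6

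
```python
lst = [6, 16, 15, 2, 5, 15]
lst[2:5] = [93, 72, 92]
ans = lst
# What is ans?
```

lst starts as [6, 16, 15, 2, 5, 15] (length 6). The slice lst[2:5] covers indices [2, 3, 4] with values [15, 2, 5]. Replacing that slice with [93, 72, 92] (same length) produces [6, 16, 93, 72, 92, 15].

[6, 16, 93, 72, 92, 15]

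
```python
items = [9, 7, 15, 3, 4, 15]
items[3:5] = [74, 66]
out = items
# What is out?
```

items starts as [9, 7, 15, 3, 4, 15] (length 6). The slice items[3:5] covers indices [3, 4] with values [3, 4]. Replacing that slice with [74, 66] (same length) produces [9, 7, 15, 74, 66, 15].

[9, 7, 15, 74, 66, 15]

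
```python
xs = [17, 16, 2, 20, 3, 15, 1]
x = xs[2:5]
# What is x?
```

xs has length 7. The slice xs[2:5] selects indices [2, 3, 4] (2->2, 3->20, 4->3), giving [2, 20, 3].

[2, 20, 3]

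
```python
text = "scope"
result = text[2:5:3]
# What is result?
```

text has length 5. The slice text[2:5:3] selects indices [2] (2->'o'), giving 'o'.

'o'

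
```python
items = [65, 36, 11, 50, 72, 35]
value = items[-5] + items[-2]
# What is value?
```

items has length 6. Negative index -5 maps to positive index 6 + (-5) = 1. items[1] = 36.
items has length 6. Negative index -2 maps to positive index 6 + (-2) = 4. items[4] = 72.
Sum: 36 + 72 = 108.

108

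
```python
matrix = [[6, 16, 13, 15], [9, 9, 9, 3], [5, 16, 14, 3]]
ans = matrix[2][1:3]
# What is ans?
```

matrix[2] = [5, 16, 14, 3]. matrix[2] has length 4. The slice matrix[2][1:3] selects indices [1, 2] (1->16, 2->14), giving [16, 14].

[16, 14]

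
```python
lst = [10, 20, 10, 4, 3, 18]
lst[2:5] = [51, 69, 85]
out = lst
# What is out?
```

lst starts as [10, 20, 10, 4, 3, 18] (length 6). The slice lst[2:5] covers indices [2, 3, 4] with values [10, 4, 3]. Replacing that slice with [51, 69, 85] (same length) produces [10, 20, 51, 69, 85, 18].

[10, 20, 51, 69, 85, 18]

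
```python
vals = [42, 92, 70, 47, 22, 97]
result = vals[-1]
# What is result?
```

vals has length 6. Negative index -1 maps to positive index 6 + (-1) = 5. vals[5] = 97.

97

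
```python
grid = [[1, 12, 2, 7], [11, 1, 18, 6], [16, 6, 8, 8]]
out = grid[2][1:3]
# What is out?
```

grid[2] = [16, 6, 8, 8]. grid[2] has length 4. The slice grid[2][1:3] selects indices [1, 2] (1->6, 2->8), giving [6, 8].

[6, 8]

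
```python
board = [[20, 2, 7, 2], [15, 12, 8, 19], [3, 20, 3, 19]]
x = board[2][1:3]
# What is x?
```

board[2] = [3, 20, 3, 19]. board[2] has length 4. The slice board[2][1:3] selects indices [1, 2] (1->20, 2->3), giving [20, 3].

[20, 3]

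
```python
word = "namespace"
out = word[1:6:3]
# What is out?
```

word has length 9. The slice word[1:6:3] selects indices [1, 4] (1->'a', 4->'s'), giving 'as'.

'as'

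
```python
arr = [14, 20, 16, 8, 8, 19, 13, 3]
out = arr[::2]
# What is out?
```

arr has length 8. The slice arr[::2] selects indices [0, 2, 4, 6] (0->14, 2->16, 4->8, 6->13), giving [14, 16, 8, 13].

[14, 16, 8, 13]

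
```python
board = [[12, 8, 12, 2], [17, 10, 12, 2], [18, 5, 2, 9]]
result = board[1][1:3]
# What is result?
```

board[1] = [17, 10, 12, 2]. board[1] has length 4. The slice board[1][1:3] selects indices [1, 2] (1->10, 2->12), giving [10, 12].

[10, 12]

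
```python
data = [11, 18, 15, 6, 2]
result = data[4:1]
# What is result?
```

data has length 5. The slice data[4:1] resolves to an empty index range, so the result is [].

[]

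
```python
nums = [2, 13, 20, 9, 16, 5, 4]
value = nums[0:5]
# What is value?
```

nums has length 7. The slice nums[0:5] selects indices [0, 1, 2, 3, 4] (0->2, 1->13, 2->20, 3->9, 4->16), giving [2, 13, 20, 9, 16].

[2, 13, 20, 9, 16]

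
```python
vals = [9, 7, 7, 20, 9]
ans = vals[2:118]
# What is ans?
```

vals has length 5. The slice vals[2:118] selects indices [2, 3, 4] (2->7, 3->20, 4->9), giving [7, 20, 9].

[7, 20, 9]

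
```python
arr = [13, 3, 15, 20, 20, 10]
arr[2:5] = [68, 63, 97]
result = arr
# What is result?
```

arr starts as [13, 3, 15, 20, 20, 10] (length 6). The slice arr[2:5] covers indices [2, 3, 4] with values [15, 20, 20]. Replacing that slice with [68, 63, 97] (same length) produces [13, 3, 68, 63, 97, 10].

[13, 3, 68, 63, 97, 10]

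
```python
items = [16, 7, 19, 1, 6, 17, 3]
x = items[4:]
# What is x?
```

items has length 7. The slice items[4:] selects indices [4, 5, 6] (4->6, 5->17, 6->3), giving [6, 17, 3].

[6, 17, 3]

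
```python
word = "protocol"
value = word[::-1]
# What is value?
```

word has length 8. The slice word[::-1] selects indices [7, 6, 5, 4, 3, 2, 1, 0] (7->'l', 6->'o', 5->'c', 4->'o', 3->'t', 2->'o', 1->'r', 0->'p'), giving 'locotorp'.

'locotorp'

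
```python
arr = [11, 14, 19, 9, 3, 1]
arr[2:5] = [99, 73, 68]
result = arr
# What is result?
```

arr starts as [11, 14, 19, 9, 3, 1] (length 6). The slice arr[2:5] covers indices [2, 3, 4] with values [19, 9, 3]. Replacing that slice with [99, 73, 68] (same length) produces [11, 14, 99, 73, 68, 1].

[11, 14, 99, 73, 68, 1]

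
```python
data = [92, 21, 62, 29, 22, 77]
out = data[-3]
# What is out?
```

data has length 6. Negative index -3 maps to positive index 6 + (-3) = 3. data[3] = 29.

29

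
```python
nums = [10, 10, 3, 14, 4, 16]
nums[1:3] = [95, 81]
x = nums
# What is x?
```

nums starts as [10, 10, 3, 14, 4, 16] (length 6). The slice nums[1:3] covers indices [1, 2] with values [10, 3]. Replacing that slice with [95, 81] (same length) produces [10, 95, 81, 14, 4, 16].

[10, 95, 81, 14, 4, 16]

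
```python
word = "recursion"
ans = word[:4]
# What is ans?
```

word has length 9. The slice word[:4] selects indices [0, 1, 2, 3] (0->'r', 1->'e', 2->'c', 3->'u'), giving 'recu'.

'recu'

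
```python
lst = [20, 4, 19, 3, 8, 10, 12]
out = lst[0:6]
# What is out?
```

lst has length 7. The slice lst[0:6] selects indices [0, 1, 2, 3, 4, 5] (0->20, 1->4, 2->19, 3->3, 4->8, 5->10), giving [20, 4, 19, 3, 8, 10].

[20, 4, 19, 3, 8, 10]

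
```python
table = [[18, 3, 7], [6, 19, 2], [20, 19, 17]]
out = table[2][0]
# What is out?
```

table[2] = [20, 19, 17]. Taking column 0 of that row yields 20.

20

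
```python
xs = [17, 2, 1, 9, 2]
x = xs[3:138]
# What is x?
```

xs has length 5. The slice xs[3:138] selects indices [3, 4] (3->9, 4->2), giving [9, 2].

[9, 2]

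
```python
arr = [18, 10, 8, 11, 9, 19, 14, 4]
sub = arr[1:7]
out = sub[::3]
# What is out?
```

arr has length 8. The slice arr[1:7] selects indices [1, 2, 3, 4, 5, 6] (1->10, 2->8, 3->11, 4->9, 5->19, 6->14), giving [10, 8, 11, 9, 19, 14]. So sub = [10, 8, 11, 9, 19, 14]. sub has length 6. The slice sub[::3] selects indices [0, 3] (0->10, 3->9), giving [10, 9].

[10, 9]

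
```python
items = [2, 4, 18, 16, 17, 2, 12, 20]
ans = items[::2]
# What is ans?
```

items has length 8. The slice items[::2] selects indices [0, 2, 4, 6] (0->2, 2->18, 4->17, 6->12), giving [2, 18, 17, 12].

[2, 18, 17, 12]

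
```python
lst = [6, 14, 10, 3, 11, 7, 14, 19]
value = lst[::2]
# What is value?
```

lst has length 8. The slice lst[::2] selects indices [0, 2, 4, 6] (0->6, 2->10, 4->11, 6->14), giving [6, 10, 11, 14].

[6, 10, 11, 14]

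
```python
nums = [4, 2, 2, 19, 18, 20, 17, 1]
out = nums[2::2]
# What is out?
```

nums has length 8. The slice nums[2::2] selects indices [2, 4, 6] (2->2, 4->18, 6->17), giving [2, 18, 17].

[2, 18, 17]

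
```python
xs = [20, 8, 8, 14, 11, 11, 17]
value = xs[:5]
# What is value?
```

xs has length 7. The slice xs[:5] selects indices [0, 1, 2, 3, 4] (0->20, 1->8, 2->8, 3->14, 4->11), giving [20, 8, 8, 14, 11].

[20, 8, 8, 14, 11]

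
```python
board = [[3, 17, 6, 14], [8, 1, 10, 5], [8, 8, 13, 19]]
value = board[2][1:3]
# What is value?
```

board[2] = [8, 8, 13, 19]. board[2] has length 4. The slice board[2][1:3] selects indices [1, 2] (1->8, 2->13), giving [8, 13].

[8, 13]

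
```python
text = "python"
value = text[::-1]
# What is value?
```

text has length 6. The slice text[::-1] selects indices [5, 4, 3, 2, 1, 0] (5->'n', 4->'o', 3->'h', 2->'t', 1->'y', 0->'p'), giving 'nohtyp'.

'nohtyp'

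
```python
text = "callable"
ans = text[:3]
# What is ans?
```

text has length 8. The slice text[:3] selects indices [0, 1, 2] (0->'c', 1->'a', 2->'l'), giving 'cal'.

'cal'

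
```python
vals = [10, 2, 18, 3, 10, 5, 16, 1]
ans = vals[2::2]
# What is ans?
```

vals has length 8. The slice vals[2::2] selects indices [2, 4, 6] (2->18, 4->10, 6->16), giving [18, 10, 16].

[18, 10, 16]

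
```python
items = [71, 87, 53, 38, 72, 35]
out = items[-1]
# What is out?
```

items has length 6. Negative index -1 maps to positive index 6 + (-1) = 5. items[5] = 35.

35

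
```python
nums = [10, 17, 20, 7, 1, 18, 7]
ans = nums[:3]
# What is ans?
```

nums has length 7. The slice nums[:3] selects indices [0, 1, 2] (0->10, 1->17, 2->20), giving [10, 17, 20].

[10, 17, 20]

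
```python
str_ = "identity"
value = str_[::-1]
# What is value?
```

str_ has length 8. The slice str_[::-1] selects indices [7, 6, 5, 4, 3, 2, 1, 0] (7->'y', 6->'t', 5->'i', 4->'t', 3->'n', 2->'e', 1->'d', 0->'i'), giving 'ytitnedi'.

'ytitnedi'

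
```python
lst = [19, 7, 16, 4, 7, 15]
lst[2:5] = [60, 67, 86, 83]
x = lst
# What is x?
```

lst starts as [19, 7, 16, 4, 7, 15] (length 6). The slice lst[2:5] covers indices [2, 3, 4] with values [16, 4, 7]. Replacing that slice with [60, 67, 86, 83] (different length) produces [19, 7, 60, 67, 86, 83, 15].

[19, 7, 60, 67, 86, 83, 15]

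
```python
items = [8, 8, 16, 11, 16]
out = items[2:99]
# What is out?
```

items has length 5. The slice items[2:99] selects indices [2, 3, 4] (2->16, 3->11, 4->16), giving [16, 11, 16].

[16, 11, 16]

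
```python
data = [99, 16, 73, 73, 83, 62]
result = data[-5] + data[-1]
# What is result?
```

data has length 6. Negative index -5 maps to positive index 6 + (-5) = 1. data[1] = 16.
data has length 6. Negative index -1 maps to positive index 6 + (-1) = 5. data[5] = 62.
Sum: 16 + 62 = 78.

78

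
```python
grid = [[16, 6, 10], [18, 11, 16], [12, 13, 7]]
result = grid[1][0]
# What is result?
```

grid[1] = [18, 11, 16]. Taking column 0 of that row yields 18.

18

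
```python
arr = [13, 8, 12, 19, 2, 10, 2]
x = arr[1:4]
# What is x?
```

arr has length 7. The slice arr[1:4] selects indices [1, 2, 3] (1->8, 2->12, 3->19), giving [8, 12, 19].

[8, 12, 19]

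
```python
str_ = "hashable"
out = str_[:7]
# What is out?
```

str_ has length 8. The slice str_[:7] selects indices [0, 1, 2, 3, 4, 5, 6] (0->'h', 1->'a', 2->'s', 3->'h', 4->'a', 5->'b', 6->'l'), giving 'hashabl'.

'hashabl'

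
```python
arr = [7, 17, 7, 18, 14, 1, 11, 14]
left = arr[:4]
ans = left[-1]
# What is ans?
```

arr has length 8. The slice arr[:4] selects indices [0, 1, 2, 3] (0->7, 1->17, 2->7, 3->18), giving [7, 17, 7, 18]. So left = [7, 17, 7, 18]. Then left[-1] = 18.

18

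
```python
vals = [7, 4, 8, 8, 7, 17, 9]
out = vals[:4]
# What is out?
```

vals has length 7. The slice vals[:4] selects indices [0, 1, 2, 3] (0->7, 1->4, 2->8, 3->8), giving [7, 4, 8, 8].

[7, 4, 8, 8]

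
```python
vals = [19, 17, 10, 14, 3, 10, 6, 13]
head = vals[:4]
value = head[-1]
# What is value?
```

vals has length 8. The slice vals[:4] selects indices [0, 1, 2, 3] (0->19, 1->17, 2->10, 3->14), giving [19, 17, 10, 14]. So head = [19, 17, 10, 14]. Then head[-1] = 14.

14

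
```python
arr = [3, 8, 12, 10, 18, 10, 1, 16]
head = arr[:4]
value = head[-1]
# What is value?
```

arr has length 8. The slice arr[:4] selects indices [0, 1, 2, 3] (0->3, 1->8, 2->12, 3->10), giving [3, 8, 12, 10]. So head = [3, 8, 12, 10]. Then head[-1] = 10.

10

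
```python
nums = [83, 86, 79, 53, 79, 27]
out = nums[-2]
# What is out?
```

nums has length 6. Negative index -2 maps to positive index 6 + (-2) = 4. nums[4] = 79.

79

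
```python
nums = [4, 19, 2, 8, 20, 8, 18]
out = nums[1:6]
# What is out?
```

nums has length 7. The slice nums[1:6] selects indices [1, 2, 3, 4, 5] (1->19, 2->2, 3->8, 4->20, 5->8), giving [19, 2, 8, 20, 8].

[19, 2, 8, 20, 8]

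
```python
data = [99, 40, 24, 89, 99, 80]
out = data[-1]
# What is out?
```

data has length 6. Negative index -1 maps to positive index 6 + (-1) = 5. data[5] = 80.

80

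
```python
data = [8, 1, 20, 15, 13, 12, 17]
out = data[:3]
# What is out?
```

data has length 7. The slice data[:3] selects indices [0, 1, 2] (0->8, 1->1, 2->20), giving [8, 1, 20].

[8, 1, 20]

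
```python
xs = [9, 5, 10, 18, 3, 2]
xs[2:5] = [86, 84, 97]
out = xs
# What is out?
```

xs starts as [9, 5, 10, 18, 3, 2] (length 6). The slice xs[2:5] covers indices [2, 3, 4] with values [10, 18, 3]. Replacing that slice with [86, 84, 97] (same length) produces [9, 5, 86, 84, 97, 2].

[9, 5, 86, 84, 97, 2]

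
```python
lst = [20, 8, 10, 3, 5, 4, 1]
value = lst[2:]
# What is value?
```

lst has length 7. The slice lst[2:] selects indices [2, 3, 4, 5, 6] (2->10, 3->3, 4->5, 5->4, 6->1), giving [10, 3, 5, 4, 1].

[10, 3, 5, 4, 1]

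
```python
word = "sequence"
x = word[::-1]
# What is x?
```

word has length 8. The slice word[::-1] selects indices [7, 6, 5, 4, 3, 2, 1, 0] (7->'e', 6->'c', 5->'n', 4->'e', 3->'u', 2->'q', 1->'e', 0->'s'), giving 'ecneuqes'.

'ecneuqes'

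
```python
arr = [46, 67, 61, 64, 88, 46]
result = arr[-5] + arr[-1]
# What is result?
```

arr has length 6. Negative index -5 maps to positive index 6 + (-5) = 1. arr[1] = 67.
arr has length 6. Negative index -1 maps to positive index 6 + (-1) = 5. arr[5] = 46.
Sum: 67 + 46 = 113.

113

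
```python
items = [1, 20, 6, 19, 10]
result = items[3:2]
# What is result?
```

items has length 5. The slice items[3:2] resolves to an empty index range, so the result is [].

[]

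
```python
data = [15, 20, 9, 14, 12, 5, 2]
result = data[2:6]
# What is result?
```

data has length 7. The slice data[2:6] selects indices [2, 3, 4, 5] (2->9, 3->14, 4->12, 5->5), giving [9, 14, 12, 5].

[9, 14, 12, 5]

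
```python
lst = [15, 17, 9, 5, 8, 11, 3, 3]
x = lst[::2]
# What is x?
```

lst has length 8. The slice lst[::2] selects indices [0, 2, 4, 6] (0->15, 2->9, 4->8, 6->3), giving [15, 9, 8, 3].

[15, 9, 8, 3]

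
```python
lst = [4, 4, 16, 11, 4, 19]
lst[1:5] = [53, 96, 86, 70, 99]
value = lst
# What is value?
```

lst starts as [4, 4, 16, 11, 4, 19] (length 6). The slice lst[1:5] covers indices [1, 2, 3, 4] with values [4, 16, 11, 4]. Replacing that slice with [53, 96, 86, 70, 99] (different length) produces [4, 53, 96, 86, 70, 99, 19].

[4, 53, 96, 86, 70, 99, 19]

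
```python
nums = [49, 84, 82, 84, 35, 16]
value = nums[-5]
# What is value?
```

nums has length 6. Negative index -5 maps to positive index 6 + (-5) = 1. nums[1] = 84.

84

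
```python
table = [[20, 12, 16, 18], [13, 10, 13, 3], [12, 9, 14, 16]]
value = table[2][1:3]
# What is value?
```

table[2] = [12, 9, 14, 16]. table[2] has length 4. The slice table[2][1:3] selects indices [1, 2] (1->9, 2->14), giving [9, 14].

[9, 14]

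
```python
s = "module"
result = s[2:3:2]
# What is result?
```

s has length 6. The slice s[2:3:2] selects indices [2] (2->'d'), giving 'd'.

'd'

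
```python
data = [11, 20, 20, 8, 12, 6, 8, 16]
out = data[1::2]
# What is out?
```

data has length 8. The slice data[1::2] selects indices [1, 3, 5, 7] (1->20, 3->8, 5->6, 7->16), giving [20, 8, 6, 16].

[20, 8, 6, 16]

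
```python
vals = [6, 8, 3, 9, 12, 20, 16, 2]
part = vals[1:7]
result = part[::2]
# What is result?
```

vals has length 8. The slice vals[1:7] selects indices [1, 2, 3, 4, 5, 6] (1->8, 2->3, 3->9, 4->12, 5->20, 6->16), giving [8, 3, 9, 12, 20, 16]. So part = [8, 3, 9, 12, 20, 16]. part has length 6. The slice part[::2] selects indices [0, 2, 4] (0->8, 2->9, 4->20), giving [8, 9, 20].

[8, 9, 20]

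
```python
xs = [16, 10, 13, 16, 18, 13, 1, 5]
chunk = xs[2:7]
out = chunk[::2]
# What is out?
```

xs has length 8. The slice xs[2:7] selects indices [2, 3, 4, 5, 6] (2->13, 3->16, 4->18, 5->13, 6->1), giving [13, 16, 18, 13, 1]. So chunk = [13, 16, 18, 13, 1]. chunk has length 5. The slice chunk[::2] selects indices [0, 2, 4] (0->13, 2->18, 4->1), giving [13, 18, 1].

[13, 18, 1]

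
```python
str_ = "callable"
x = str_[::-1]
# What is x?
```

str_ has length 8. The slice str_[::-1] selects indices [7, 6, 5, 4, 3, 2, 1, 0] (7->'e', 6->'l', 5->'b', 4->'a', 3->'l', 2->'l', 1->'a', 0->'c'), giving 'elballac'.

'elballac'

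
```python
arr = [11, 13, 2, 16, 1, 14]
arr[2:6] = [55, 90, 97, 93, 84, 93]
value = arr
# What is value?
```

arr starts as [11, 13, 2, 16, 1, 14] (length 6). The slice arr[2:6] covers indices [2, 3, 4, 5] with values [2, 16, 1, 14]. Replacing that slice with [55, 90, 97, 93, 84, 93] (different length) produces [11, 13, 55, 90, 97, 93, 84, 93].

[11, 13, 55, 90, 97, 93, 84, 93]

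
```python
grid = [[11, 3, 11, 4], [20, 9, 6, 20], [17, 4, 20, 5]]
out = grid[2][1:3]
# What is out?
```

grid[2] = [17, 4, 20, 5]. grid[2] has length 4. The slice grid[2][1:3] selects indices [1, 2] (1->4, 2->20), giving [4, 20].

[4, 20]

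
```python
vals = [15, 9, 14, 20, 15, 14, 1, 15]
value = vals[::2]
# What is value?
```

vals has length 8. The slice vals[::2] selects indices [0, 2, 4, 6] (0->15, 2->14, 4->15, 6->1), giving [15, 14, 15, 1].

[15, 14, 15, 1]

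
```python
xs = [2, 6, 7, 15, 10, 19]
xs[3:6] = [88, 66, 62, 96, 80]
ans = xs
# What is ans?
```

xs starts as [2, 6, 7, 15, 10, 19] (length 6). The slice xs[3:6] covers indices [3, 4, 5] with values [15, 10, 19]. Replacing that slice with [88, 66, 62, 96, 80] (different length) produces [2, 6, 7, 88, 66, 62, 96, 80].

[2, 6, 7, 88, 66, 62, 96, 80]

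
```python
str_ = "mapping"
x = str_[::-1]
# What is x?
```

str_ has length 7. The slice str_[::-1] selects indices [6, 5, 4, 3, 2, 1, 0] (6->'g', 5->'n', 4->'i', 3->'p', 2->'p', 1->'a', 0->'m'), giving 'gnippam'.

'gnippam'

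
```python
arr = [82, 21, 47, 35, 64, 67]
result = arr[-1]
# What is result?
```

arr has length 6. Negative index -1 maps to positive index 6 + (-1) = 5. arr[5] = 67.

67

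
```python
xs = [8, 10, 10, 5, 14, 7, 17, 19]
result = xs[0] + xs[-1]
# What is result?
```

xs has length 8. xs[0] = 8.
xs has length 8. Negative index -1 maps to positive index 8 + (-1) = 7. xs[7] = 19.
Sum: 8 + 19 = 27.

27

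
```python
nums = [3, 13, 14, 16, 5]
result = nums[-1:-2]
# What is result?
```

nums has length 5. The slice nums[-1:-2] resolves to an empty index range, so the result is [].

[]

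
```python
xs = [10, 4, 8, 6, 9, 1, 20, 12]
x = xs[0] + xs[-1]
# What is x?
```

xs has length 8. xs[0] = 10.
xs has length 8. Negative index -1 maps to positive index 8 + (-1) = 7. xs[7] = 12.
Sum: 10 + 12 = 22.

22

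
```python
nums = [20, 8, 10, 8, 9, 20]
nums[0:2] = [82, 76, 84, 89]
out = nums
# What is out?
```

nums starts as [20, 8, 10, 8, 9, 20] (length 6). The slice nums[0:2] covers indices [0, 1] with values [20, 8]. Replacing that slice with [82, 76, 84, 89] (different length) produces [82, 76, 84, 89, 10, 8, 9, 20].

[82, 76, 84, 89, 10, 8, 9, 20]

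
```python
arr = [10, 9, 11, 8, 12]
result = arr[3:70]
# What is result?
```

arr has length 5. The slice arr[3:70] selects indices [3, 4] (3->8, 4->12), giving [8, 12].

[8, 12]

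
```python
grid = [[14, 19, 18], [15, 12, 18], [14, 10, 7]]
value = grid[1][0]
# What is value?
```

grid[1] = [15, 12, 18]. Taking column 0 of that row yields 15.

15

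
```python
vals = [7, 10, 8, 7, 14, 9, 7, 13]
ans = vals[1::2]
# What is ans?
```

vals has length 8. The slice vals[1::2] selects indices [1, 3, 5, 7] (1->10, 3->7, 5->9, 7->13), giving [10, 7, 9, 13].

[10, 7, 9, 13]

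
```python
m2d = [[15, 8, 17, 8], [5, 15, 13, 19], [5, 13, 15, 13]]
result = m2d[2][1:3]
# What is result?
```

m2d[2] = [5, 13, 15, 13]. m2d[2] has length 4. The slice m2d[2][1:3] selects indices [1, 2] (1->13, 2->15), giving [13, 15].

[13, 15]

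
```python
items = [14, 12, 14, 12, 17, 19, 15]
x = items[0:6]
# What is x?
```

items has length 7. The slice items[0:6] selects indices [0, 1, 2, 3, 4, 5] (0->14, 1->12, 2->14, 3->12, 4->17, 5->19), giving [14, 12, 14, 12, 17, 19].

[14, 12, 14, 12, 17, 19]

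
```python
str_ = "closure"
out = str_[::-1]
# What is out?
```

str_ has length 7. The slice str_[::-1] selects indices [6, 5, 4, 3, 2, 1, 0] (6->'e', 5->'r', 4->'u', 3->'s', 2->'o', 1->'l', 0->'c'), giving 'erusolc'.

'erusolc'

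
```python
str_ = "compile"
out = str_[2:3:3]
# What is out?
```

str_ has length 7. The slice str_[2:3:3] selects indices [2] (2->'m'), giving 'm'.

'm'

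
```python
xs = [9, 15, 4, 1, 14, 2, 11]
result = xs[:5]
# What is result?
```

xs has length 7. The slice xs[:5] selects indices [0, 1, 2, 3, 4] (0->9, 1->15, 2->4, 3->1, 4->14), giving [9, 15, 4, 1, 14].

[9, 15, 4, 1, 14]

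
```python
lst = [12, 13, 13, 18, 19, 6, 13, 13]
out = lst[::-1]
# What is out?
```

lst has length 8. The slice lst[::-1] selects indices [7, 6, 5, 4, 3, 2, 1, 0] (7->13, 6->13, 5->6, 4->19, 3->18, 2->13, 1->13, 0->12), giving [13, 13, 6, 19, 18, 13, 13, 12].

[13, 13, 6, 19, 18, 13, 13, 12]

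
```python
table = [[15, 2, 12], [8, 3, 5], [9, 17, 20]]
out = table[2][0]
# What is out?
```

table[2] = [9, 17, 20]. Taking column 0 of that row yields 9.

9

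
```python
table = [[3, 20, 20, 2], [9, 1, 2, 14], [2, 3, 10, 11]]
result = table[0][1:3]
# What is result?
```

table[0] = [3, 20, 20, 2]. table[0] has length 4. The slice table[0][1:3] selects indices [1, 2] (1->20, 2->20), giving [20, 20].

[20, 20]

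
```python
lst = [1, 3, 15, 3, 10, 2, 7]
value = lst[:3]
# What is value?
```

lst has length 7. The slice lst[:3] selects indices [0, 1, 2] (0->1, 1->3, 2->15), giving [1, 3, 15].

[1, 3, 15]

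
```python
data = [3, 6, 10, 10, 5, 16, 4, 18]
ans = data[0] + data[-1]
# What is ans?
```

data has length 8. data[0] = 3.
data has length 8. Negative index -1 maps to positive index 8 + (-1) = 7. data[7] = 18.
Sum: 3 + 18 = 21.

21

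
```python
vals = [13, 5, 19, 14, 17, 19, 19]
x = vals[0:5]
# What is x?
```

vals has length 7. The slice vals[0:5] selects indices [0, 1, 2, 3, 4] (0->13, 1->5, 2->19, 3->14, 4->17), giving [13, 5, 19, 14, 17].

[13, 5, 19, 14, 17]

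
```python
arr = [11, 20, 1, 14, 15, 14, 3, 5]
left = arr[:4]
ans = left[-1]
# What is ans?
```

arr has length 8. The slice arr[:4] selects indices [0, 1, 2, 3] (0->11, 1->20, 2->1, 3->14), giving [11, 20, 1, 14]. So left = [11, 20, 1, 14]. Then left[-1] = 14.

14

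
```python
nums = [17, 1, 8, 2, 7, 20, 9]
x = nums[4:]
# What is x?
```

nums has length 7. The slice nums[4:] selects indices [4, 5, 6] (4->7, 5->20, 6->9), giving [7, 20, 9].

[7, 20, 9]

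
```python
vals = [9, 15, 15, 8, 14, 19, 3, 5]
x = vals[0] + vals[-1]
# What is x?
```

vals has length 8. vals[0] = 9.
vals has length 8. Negative index -1 maps to positive index 8 + (-1) = 7. vals[7] = 5.
Sum: 9 + 5 = 14.

14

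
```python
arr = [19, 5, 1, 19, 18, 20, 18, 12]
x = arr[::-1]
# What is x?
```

arr has length 8. The slice arr[::-1] selects indices [7, 6, 5, 4, 3, 2, 1, 0] (7->12, 6->18, 5->20, 4->18, 3->19, 2->1, 1->5, 0->19), giving [12, 18, 20, 18, 19, 1, 5, 19].

[12, 18, 20, 18, 19, 1, 5, 19]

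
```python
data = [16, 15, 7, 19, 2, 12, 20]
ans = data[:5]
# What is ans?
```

data has length 7. The slice data[:5] selects indices [0, 1, 2, 3, 4] (0->16, 1->15, 2->7, 3->19, 4->2), giving [16, 15, 7, 19, 2].

[16, 15, 7, 19, 2]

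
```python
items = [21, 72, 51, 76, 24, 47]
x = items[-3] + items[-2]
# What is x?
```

items has length 6. Negative index -3 maps to positive index 6 + (-3) = 3. items[3] = 76.
items has length 6. Negative index -2 maps to positive index 6 + (-2) = 4. items[4] = 24.
Sum: 76 + 24 = 100.

100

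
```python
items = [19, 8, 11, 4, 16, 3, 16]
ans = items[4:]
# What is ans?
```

items has length 7. The slice items[4:] selects indices [4, 5, 6] (4->16, 5->3, 6->16), giving [16, 3, 16].

[16, 3, 16]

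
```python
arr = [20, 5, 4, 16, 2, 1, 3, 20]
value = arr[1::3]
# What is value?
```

arr has length 8. The slice arr[1::3] selects indices [1, 4, 7] (1->5, 4->2, 7->20), giving [5, 2, 20].

[5, 2, 20]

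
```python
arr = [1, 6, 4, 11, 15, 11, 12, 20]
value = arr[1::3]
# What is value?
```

arr has length 8. The slice arr[1::3] selects indices [1, 4, 7] (1->6, 4->15, 7->20), giving [6, 15, 20].

[6, 15, 20]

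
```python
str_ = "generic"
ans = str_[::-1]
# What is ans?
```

str_ has length 7. The slice str_[::-1] selects indices [6, 5, 4, 3, 2, 1, 0] (6->'c', 5->'i', 4->'r', 3->'e', 2->'n', 1->'e', 0->'g'), giving 'cireneg'.

'cireneg'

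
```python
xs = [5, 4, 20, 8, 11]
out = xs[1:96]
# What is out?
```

xs has length 5. The slice xs[1:96] selects indices [1, 2, 3, 4] (1->4, 2->20, 3->8, 4->11), giving [4, 20, 8, 11].

[4, 20, 8, 11]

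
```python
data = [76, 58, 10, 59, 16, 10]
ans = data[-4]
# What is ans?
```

data has length 6. Negative index -4 maps to positive index 6 + (-4) = 2. data[2] = 10.

10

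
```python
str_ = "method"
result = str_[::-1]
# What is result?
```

str_ has length 6. The slice str_[::-1] selects indices [5, 4, 3, 2, 1, 0] (5->'d', 4->'o', 3->'h', 2->'t', 1->'e', 0->'m'), giving 'dohtem'.

'dohtem'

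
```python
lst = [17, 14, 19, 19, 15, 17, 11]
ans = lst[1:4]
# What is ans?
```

lst has length 7. The slice lst[1:4] selects indices [1, 2, 3] (1->14, 2->19, 3->19), giving [14, 19, 19].

[14, 19, 19]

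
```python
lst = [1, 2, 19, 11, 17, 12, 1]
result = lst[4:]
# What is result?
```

lst has length 7. The slice lst[4:] selects indices [4, 5, 6] (4->17, 5->12, 6->1), giving [17, 12, 1].

[17, 12, 1]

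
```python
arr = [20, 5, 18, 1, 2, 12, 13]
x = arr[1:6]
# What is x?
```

arr has length 7. The slice arr[1:6] selects indices [1, 2, 3, 4, 5] (1->5, 2->18, 3->1, 4->2, 5->12), giving [5, 18, 1, 2, 12].

[5, 18, 1, 2, 12]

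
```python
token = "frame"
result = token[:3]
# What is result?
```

token has length 5. The slice token[:3] selects indices [0, 1, 2] (0->'f', 1->'r', 2->'a'), giving 'fra'.

'fra'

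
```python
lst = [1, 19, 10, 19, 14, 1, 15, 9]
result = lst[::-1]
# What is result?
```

lst has length 8. The slice lst[::-1] selects indices [7, 6, 5, 4, 3, 2, 1, 0] (7->9, 6->15, 5->1, 4->14, 3->19, 2->10, 1->19, 0->1), giving [9, 15, 1, 14, 19, 10, 19, 1].

[9, 15, 1, 14, 19, 10, 19, 1]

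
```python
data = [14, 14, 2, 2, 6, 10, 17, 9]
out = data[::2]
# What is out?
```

data has length 8. The slice data[::2] selects indices [0, 2, 4, 6] (0->14, 2->2, 4->6, 6->17), giving [14, 2, 6, 17].

[14, 2, 6, 17]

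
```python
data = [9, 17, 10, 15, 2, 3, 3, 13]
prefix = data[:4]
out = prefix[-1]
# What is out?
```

data has length 8. The slice data[:4] selects indices [0, 1, 2, 3] (0->9, 1->17, 2->10, 3->15), giving [9, 17, 10, 15]. So prefix = [9, 17, 10, 15]. Then prefix[-1] = 15.

15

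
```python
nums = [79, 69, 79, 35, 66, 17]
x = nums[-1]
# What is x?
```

nums has length 6. Negative index -1 maps to positive index 6 + (-1) = 5. nums[5] = 17.

17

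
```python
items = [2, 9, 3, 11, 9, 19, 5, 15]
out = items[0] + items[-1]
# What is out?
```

items has length 8. items[0] = 2.
items has length 8. Negative index -1 maps to positive index 8 + (-1) = 7. items[7] = 15.
Sum: 2 + 15 = 17.

17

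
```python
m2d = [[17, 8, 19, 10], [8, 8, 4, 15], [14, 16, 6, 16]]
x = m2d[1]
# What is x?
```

m2d has 3 rows. Row 1 is [8, 8, 4, 15].

[8, 8, 4, 15]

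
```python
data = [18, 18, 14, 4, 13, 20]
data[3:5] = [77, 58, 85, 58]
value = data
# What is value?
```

data starts as [18, 18, 14, 4, 13, 20] (length 6). The slice data[3:5] covers indices [3, 4] with values [4, 13]. Replacing that slice with [77, 58, 85, 58] (different length) produces [18, 18, 14, 77, 58, 85, 58, 20].

[18, 18, 14, 77, 58, 85, 58, 20]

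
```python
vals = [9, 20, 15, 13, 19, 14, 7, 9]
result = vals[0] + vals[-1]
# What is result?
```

vals has length 8. vals[0] = 9.
vals has length 8. Negative index -1 maps to positive index 8 + (-1) = 7. vals[7] = 9.
Sum: 9 + 9 = 18.

18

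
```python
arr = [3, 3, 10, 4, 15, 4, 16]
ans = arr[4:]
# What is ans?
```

arr has length 7. The slice arr[4:] selects indices [4, 5, 6] (4->15, 5->4, 6->16), giving [15, 4, 16].

[15, 4, 16]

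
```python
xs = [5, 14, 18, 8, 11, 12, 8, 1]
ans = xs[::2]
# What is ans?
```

xs has length 8. The slice xs[::2] selects indices [0, 2, 4, 6] (0->5, 2->18, 4->11, 6->8), giving [5, 18, 11, 8].

[5, 18, 11, 8]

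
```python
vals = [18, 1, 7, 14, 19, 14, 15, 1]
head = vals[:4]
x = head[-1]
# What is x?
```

vals has length 8. The slice vals[:4] selects indices [0, 1, 2, 3] (0->18, 1->1, 2->7, 3->14), giving [18, 1, 7, 14]. So head = [18, 1, 7, 14]. Then head[-1] = 14.

14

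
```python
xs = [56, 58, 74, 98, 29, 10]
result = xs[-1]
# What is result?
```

xs has length 6. Negative index -1 maps to positive index 6 + (-1) = 5. xs[5] = 10.

10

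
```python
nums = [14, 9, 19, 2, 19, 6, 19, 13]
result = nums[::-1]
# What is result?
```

nums has length 8. The slice nums[::-1] selects indices [7, 6, 5, 4, 3, 2, 1, 0] (7->13, 6->19, 5->6, 4->19, 3->2, 2->19, 1->9, 0->14), giving [13, 19, 6, 19, 2, 19, 9, 14].

[13, 19, 6, 19, 2, 19, 9, 14]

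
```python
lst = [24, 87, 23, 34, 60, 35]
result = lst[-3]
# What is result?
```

lst has length 6. Negative index -3 maps to positive index 6 + (-3) = 3. lst[3] = 34.

34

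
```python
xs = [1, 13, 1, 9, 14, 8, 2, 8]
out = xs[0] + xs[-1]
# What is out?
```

xs has length 8. xs[0] = 1.
xs has length 8. Negative index -1 maps to positive index 8 + (-1) = 7. xs[7] = 8.
Sum: 1 + 8 = 9.

9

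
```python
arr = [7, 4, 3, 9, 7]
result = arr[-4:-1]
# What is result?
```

arr has length 5. The slice arr[-4:-1] selects indices [1, 2, 3] (1->4, 2->3, 3->9), giving [4, 3, 9].

[4, 3, 9]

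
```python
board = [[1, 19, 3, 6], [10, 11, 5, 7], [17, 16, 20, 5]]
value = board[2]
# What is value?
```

board has 3 rows. Row 2 is [17, 16, 20, 5].

[17, 16, 20, 5]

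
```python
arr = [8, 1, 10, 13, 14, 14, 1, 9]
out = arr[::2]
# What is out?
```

arr has length 8. The slice arr[::2] selects indices [0, 2, 4, 6] (0->8, 2->10, 4->14, 6->1), giving [8, 10, 14, 1].

[8, 10, 14, 1]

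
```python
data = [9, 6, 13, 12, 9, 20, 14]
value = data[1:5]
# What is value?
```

data has length 7. The slice data[1:5] selects indices [1, 2, 3, 4] (1->6, 2->13, 3->12, 4->9), giving [6, 13, 12, 9].

[6, 13, 12, 9]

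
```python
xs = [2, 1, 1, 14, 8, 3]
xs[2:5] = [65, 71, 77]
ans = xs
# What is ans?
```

xs starts as [2, 1, 1, 14, 8, 3] (length 6). The slice xs[2:5] covers indices [2, 3, 4] with values [1, 14, 8]. Replacing that slice with [65, 71, 77] (same length) produces [2, 1, 65, 71, 77, 3].

[2, 1, 65, 71, 77, 3]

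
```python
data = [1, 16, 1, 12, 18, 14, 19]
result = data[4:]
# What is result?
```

data has length 7. The slice data[4:] selects indices [4, 5, 6] (4->18, 5->14, 6->19), giving [18, 14, 19].

[18, 14, 19]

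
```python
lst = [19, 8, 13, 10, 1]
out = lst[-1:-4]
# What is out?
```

lst has length 5. The slice lst[-1:-4] resolves to an empty index range, so the result is [].

[]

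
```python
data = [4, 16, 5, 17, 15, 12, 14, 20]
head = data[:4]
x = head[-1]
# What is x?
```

data has length 8. The slice data[:4] selects indices [0, 1, 2, 3] (0->4, 1->16, 2->5, 3->17), giving [4, 16, 5, 17]. So head = [4, 16, 5, 17]. Then head[-1] = 17.

17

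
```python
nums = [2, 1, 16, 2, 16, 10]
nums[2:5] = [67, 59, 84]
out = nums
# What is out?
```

nums starts as [2, 1, 16, 2, 16, 10] (length 6). The slice nums[2:5] covers indices [2, 3, 4] with values [16, 2, 16]. Replacing that slice with [67, 59, 84] (same length) produces [2, 1, 67, 59, 84, 10].

[2, 1, 67, 59, 84, 10]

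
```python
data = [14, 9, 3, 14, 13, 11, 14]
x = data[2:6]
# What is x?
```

data has length 7. The slice data[2:6] selects indices [2, 3, 4, 5] (2->3, 3->14, 4->13, 5->11), giving [3, 14, 13, 11].

[3, 14, 13, 11]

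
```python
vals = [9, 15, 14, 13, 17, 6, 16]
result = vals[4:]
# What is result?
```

vals has length 7. The slice vals[4:] selects indices [4, 5, 6] (4->17, 5->6, 6->16), giving [17, 6, 16].

[17, 6, 16]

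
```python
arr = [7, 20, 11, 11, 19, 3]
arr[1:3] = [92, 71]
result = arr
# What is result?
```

arr starts as [7, 20, 11, 11, 19, 3] (length 6). The slice arr[1:3] covers indices [1, 2] with values [20, 11]. Replacing that slice with [92, 71] (same length) produces [7, 92, 71, 11, 19, 3].

[7, 92, 71, 11, 19, 3]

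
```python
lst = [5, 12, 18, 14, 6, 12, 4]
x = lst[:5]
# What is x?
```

lst has length 7. The slice lst[:5] selects indices [0, 1, 2, 3, 4] (0->5, 1->12, 2->18, 3->14, 4->6), giving [5, 12, 18, 14, 6].

[5, 12, 18, 14, 6]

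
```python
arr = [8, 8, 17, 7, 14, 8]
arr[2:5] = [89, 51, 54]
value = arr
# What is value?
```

arr starts as [8, 8, 17, 7, 14, 8] (length 6). The slice arr[2:5] covers indices [2, 3, 4] with values [17, 7, 14]. Replacing that slice with [89, 51, 54] (same length) produces [8, 8, 89, 51, 54, 8].

[8, 8, 89, 51, 54, 8]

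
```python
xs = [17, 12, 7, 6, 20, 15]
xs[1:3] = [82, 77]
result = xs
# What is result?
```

xs starts as [17, 12, 7, 6, 20, 15] (length 6). The slice xs[1:3] covers indices [1, 2] with values [12, 7]. Replacing that slice with [82, 77] (same length) produces [17, 82, 77, 6, 20, 15].

[17, 82, 77, 6, 20, 15]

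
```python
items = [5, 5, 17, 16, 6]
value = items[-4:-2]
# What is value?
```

items has length 5. The slice items[-4:-2] selects indices [1, 2] (1->5, 2->17), giving [5, 17].

[5, 17]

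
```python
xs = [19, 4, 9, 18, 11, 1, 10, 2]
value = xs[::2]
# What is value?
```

xs has length 8. The slice xs[::2] selects indices [0, 2, 4, 6] (0->19, 2->9, 4->11, 6->10), giving [19, 9, 11, 10].

[19, 9, 11, 10]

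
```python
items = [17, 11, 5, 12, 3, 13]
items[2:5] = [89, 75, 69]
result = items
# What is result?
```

items starts as [17, 11, 5, 12, 3, 13] (length 6). The slice items[2:5] covers indices [2, 3, 4] with values [5, 12, 3]. Replacing that slice with [89, 75, 69] (same length) produces [17, 11, 89, 75, 69, 13].

[17, 11, 89, 75, 69, 13]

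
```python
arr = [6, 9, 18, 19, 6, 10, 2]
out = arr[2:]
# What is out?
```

arr has length 7. The slice arr[2:] selects indices [2, 3, 4, 5, 6] (2->18, 3->19, 4->6, 5->10, 6->2), giving [18, 19, 6, 10, 2].

[18, 19, 6, 10, 2]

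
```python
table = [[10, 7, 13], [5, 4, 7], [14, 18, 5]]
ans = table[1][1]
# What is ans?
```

table[1] = [5, 4, 7]. Taking column 1 of that row yields 4.

4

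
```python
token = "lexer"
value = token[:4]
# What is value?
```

token has length 5. The slice token[:4] selects indices [0, 1, 2, 3] (0->'l', 1->'e', 2->'x', 3->'e'), giving 'lexe'.

'lexe'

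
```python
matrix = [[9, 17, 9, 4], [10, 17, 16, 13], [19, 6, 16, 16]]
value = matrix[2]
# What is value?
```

matrix has 3 rows. Row 2 is [19, 6, 16, 16].

[19, 6, 16, 16]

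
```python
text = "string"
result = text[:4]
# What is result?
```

text has length 6. The slice text[:4] selects indices [0, 1, 2, 3] (0->'s', 1->'t', 2->'r', 3->'i'), giving 'stri'.

'stri'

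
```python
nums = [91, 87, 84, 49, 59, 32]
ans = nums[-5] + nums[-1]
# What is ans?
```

nums has length 6. Negative index -5 maps to positive index 6 + (-5) = 1. nums[1] = 87.
nums has length 6. Negative index -1 maps to positive index 6 + (-1) = 5. nums[5] = 32.
Sum: 87 + 32 = 119.

119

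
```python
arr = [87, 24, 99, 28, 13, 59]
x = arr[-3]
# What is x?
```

arr has length 6. Negative index -3 maps to positive index 6 + (-3) = 3. arr[3] = 28.

28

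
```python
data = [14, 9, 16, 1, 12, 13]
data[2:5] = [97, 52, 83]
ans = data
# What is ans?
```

data starts as [14, 9, 16, 1, 12, 13] (length 6). The slice data[2:5] covers indices [2, 3, 4] with values [16, 1, 12]. Replacing that slice with [97, 52, 83] (same length) produces [14, 9, 97, 52, 83, 13].

[14, 9, 97, 52, 83, 13]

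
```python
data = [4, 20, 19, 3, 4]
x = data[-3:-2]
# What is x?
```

data has length 5. The slice data[-3:-2] selects indices [2] (2->19), giving [19].

[19]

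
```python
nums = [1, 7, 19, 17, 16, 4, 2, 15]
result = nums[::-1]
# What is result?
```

nums has length 8. The slice nums[::-1] selects indices [7, 6, 5, 4, 3, 2, 1, 0] (7->15, 6->2, 5->4, 4->16, 3->17, 2->19, 1->7, 0->1), giving [15, 2, 4, 16, 17, 19, 7, 1].

[15, 2, 4, 16, 17, 19, 7, 1]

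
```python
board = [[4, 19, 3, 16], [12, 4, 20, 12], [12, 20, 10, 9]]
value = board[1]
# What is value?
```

board has 3 rows. Row 1 is [12, 4, 20, 12].

[12, 4, 20, 12]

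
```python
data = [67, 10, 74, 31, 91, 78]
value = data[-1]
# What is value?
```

data has length 6. Negative index -1 maps to positive index 6 + (-1) = 5. data[5] = 78.

78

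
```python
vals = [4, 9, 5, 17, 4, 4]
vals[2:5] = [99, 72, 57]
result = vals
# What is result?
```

vals starts as [4, 9, 5, 17, 4, 4] (length 6). The slice vals[2:5] covers indices [2, 3, 4] with values [5, 17, 4]. Replacing that slice with [99, 72, 57] (same length) produces [4, 9, 99, 72, 57, 4].

[4, 9, 99, 72, 57, 4]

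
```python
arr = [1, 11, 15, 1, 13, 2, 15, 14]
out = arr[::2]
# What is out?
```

arr has length 8. The slice arr[::2] selects indices [0, 2, 4, 6] (0->1, 2->15, 4->13, 6->15), giving [1, 15, 13, 15].

[1, 15, 13, 15]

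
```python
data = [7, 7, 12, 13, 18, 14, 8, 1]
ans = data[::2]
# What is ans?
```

data has length 8. The slice data[::2] selects indices [0, 2, 4, 6] (0->7, 2->12, 4->18, 6->8), giving [7, 12, 18, 8].

[7, 12, 18, 8]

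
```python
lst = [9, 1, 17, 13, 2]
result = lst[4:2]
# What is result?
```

lst has length 5. The slice lst[4:2] resolves to an empty index range, so the result is [].

[]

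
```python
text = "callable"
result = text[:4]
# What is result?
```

text has length 8. The slice text[:4] selects indices [0, 1, 2, 3] (0->'c', 1->'a', 2->'l', 3->'l'), giving 'call'.

'call'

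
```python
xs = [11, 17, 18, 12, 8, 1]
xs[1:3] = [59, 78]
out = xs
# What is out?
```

xs starts as [11, 17, 18, 12, 8, 1] (length 6). The slice xs[1:3] covers indices [1, 2] with values [17, 18]. Replacing that slice with [59, 78] (same length) produces [11, 59, 78, 12, 8, 1].

[11, 59, 78, 12, 8, 1]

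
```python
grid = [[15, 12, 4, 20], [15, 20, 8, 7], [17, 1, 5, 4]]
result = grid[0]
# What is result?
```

grid has 3 rows. Row 0 is [15, 12, 4, 20].

[15, 12, 4, 20]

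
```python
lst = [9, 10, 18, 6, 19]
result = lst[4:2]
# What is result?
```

lst has length 5. The slice lst[4:2] resolves to an empty index range, so the result is [].

[]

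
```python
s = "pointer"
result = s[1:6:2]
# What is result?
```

s has length 7. The slice s[1:6:2] selects indices [1, 3, 5] (1->'o', 3->'n', 5->'e'), giving 'one'.

'one'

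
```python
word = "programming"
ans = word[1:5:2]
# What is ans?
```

word has length 11. The slice word[1:5:2] selects indices [1, 3] (1->'r', 3->'g'), giving 'rg'.

'rg'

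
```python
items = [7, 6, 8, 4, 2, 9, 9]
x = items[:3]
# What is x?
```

items has length 7. The slice items[:3] selects indices [0, 1, 2] (0->7, 1->6, 2->8), giving [7, 6, 8].

[7, 6, 8]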